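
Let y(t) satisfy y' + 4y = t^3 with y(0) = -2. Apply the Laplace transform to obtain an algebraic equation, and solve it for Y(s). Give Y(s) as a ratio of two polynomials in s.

Y(s) = (-2*s^4 + 6)/(s^5 + 4*s^4)

Take the Laplace transform of both sides.
The derivative rules (L{y'} = sY - y(0) = sY - (-2)) turn the left side into (s + 4)Y - (-2).
The right side is L{t^3} = 6/s^4.
So (s + 4)Y = 6/s^4 + (-2).
Isolate Y and clear denominators.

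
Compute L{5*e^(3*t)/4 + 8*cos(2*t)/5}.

Apply the Laplace transform termwise.
(8/5)·[L{cos(2t)} = s/(s^2 + 4)]; (5/4)·[L{e^(3t)} = 1/(s - 3)].

8*s/(5*(s^2 + 4)) + 5/(4*(s - 3))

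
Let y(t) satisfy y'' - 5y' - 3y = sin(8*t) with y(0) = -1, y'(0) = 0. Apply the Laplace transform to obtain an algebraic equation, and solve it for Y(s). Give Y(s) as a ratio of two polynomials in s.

Y(s) = (-s^3 + 5*s^2 - 64*s + 328)/(s^4 - 5*s^3 + 61*s^2 - 320*s - 192)

Laplace-transform each side.
The derivative rules (L{y''} = s^2 Y - s·y(0) - y'(0) and L{y'} = sY - y(0), with y(0) = -1, y'(0) = 0) turn the left side into (s^2 - 5*s - 3)Y - (-s + 5).
The right side is L{sin(8*t)} = 8/(s^2 + 64).
So (s^2 - 5*s - 3)Y = 8/(s^2 + 64) + (-s + 5).
Isolate Y and clear denominators.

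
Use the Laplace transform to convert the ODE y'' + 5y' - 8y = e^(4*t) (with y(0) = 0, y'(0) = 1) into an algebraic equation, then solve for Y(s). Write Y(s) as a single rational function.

Y(s) = (s - 3)/(s^3 + s^2 - 28*s + 32)

Apply the Laplace transform to the equation.
With L{y''} = s^2 Y - s·y(0) - y'(0) and L{y'} = sY - y(0), with y(0) = 0, y'(0) = 1: the LHS transforms to (s^2 + 5*s - 8)Y - (1).
The right side is L{e^(4*t)} = 1/(s - 4).
So (s^2 + 5*s - 8)Y = 1/(s - 4) + (1).
Divide through and combine into a single rational function.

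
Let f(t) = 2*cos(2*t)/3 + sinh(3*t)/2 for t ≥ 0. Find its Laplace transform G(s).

The transform is linear, so treat each term independently.
(2/3)·[L{cos(2t)} = s/(s^2 + 4)]; (1/2)·[L{sinh(3t)} = 3/(s^2 - 9)].

G(s) = 2*s/(3*(s^2 + 4)) + 3/(2*(s^2 - 9))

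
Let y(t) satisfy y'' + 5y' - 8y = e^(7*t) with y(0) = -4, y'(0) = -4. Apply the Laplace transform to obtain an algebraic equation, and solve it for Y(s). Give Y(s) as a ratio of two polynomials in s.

Laplace-transform each side.
Using L{y''} = s^2 Y - s·y(0) - y'(0) and L{y'} = sY - y(0), with y(0) = -4, y'(0) = -4, the left side becomes (s^2 + 5*s - 8)Y - (-4*s - 24).
The right side is L{e^(7*t)} = 1/(s - 7).
So (s^2 + 5*s - 8)Y = 1/(s - 7) + (-4*s - 24).
Divide through and combine into a single rational function.

Y(s) = (-4*s^2 + 4*s + 169)/(s^3 - 2*s^2 - 43*s + 56)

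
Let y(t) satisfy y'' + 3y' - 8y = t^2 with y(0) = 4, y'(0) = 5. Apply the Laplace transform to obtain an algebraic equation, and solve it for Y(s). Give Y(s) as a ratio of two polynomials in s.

Y(s) = (4*s^4 + 17*s^3 + 2)/(s^5 + 3*s^4 - 8*s^3)

Transform both sides with L{·}.
The derivative rules (L{y''} = s^2 Y - s·y(0) - y'(0) and L{y'} = sY - y(0), with y(0) = 4, y'(0) = 5) turn the left side into (s^2 + 3*s - 8)Y - (4*s + 17).
The right side is L{t^2} = 2/s^3.
So (s^2 + 3*s - 8)Y = 2/s^3 + (4*s + 17).
Divide through and combine into a single rational function.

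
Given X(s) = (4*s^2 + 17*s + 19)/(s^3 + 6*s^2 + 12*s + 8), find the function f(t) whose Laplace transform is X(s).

Factor the denominator: s^3 + 6*s^2 + 12*s + 8 = (s + 2)^3.
Partial fraction decomposition gives [4/(s + 2)] + [(s + 2)^(-2)] + [(s + 2)^(-3)].
Invert each term: 4/(s + 2) ↔ 4e^(-2t); 1/(s + 2)^2 ↔ t·e^(-2t); 1/(s + 2)^3 ↔ (1/2)t^2·e^(-2t).

f(t) = t^2*exp(-2*t)/2 + t*exp(-2*t) + 4*exp(-2*t)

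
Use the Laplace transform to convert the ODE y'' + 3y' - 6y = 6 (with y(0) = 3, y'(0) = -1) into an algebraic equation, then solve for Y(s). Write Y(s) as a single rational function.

Y(s) = (3*s^2 + 8*s + 6)/(s^3 + 3*s^2 - 6*s)

Apply the Laplace transform to the equation.
With L{y''} = s^2 Y - s·y(0) - y'(0) and L{y'} = sY - y(0), with y(0) = 3, y'(0) = -1: the LHS transforms to (s^2 + 3*s - 6)Y - (3*s + 8).
The right side is L{6} = 6/s.
So (s^2 + 3*s - 6)Y = 6/s + (3*s + 8).
Divide through and combine into a single rational function.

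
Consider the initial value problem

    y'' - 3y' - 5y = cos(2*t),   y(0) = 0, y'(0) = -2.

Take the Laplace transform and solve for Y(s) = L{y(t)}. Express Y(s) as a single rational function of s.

Laplace-transform each side.
With L{y''} = s^2 Y - s·y(0) - y'(0) and L{y'} = sY - y(0), with y(0) = 0, y'(0) = -2: the LHS transforms to (s^2 - 3*s - 5)Y - (-2).
The right side is L{cos(2*t)} = s/(s^2 + 4).
So (s^2 - 3*s - 5)Y = s/(s^2 + 4) + (-2).
Divide through and combine into a single rational function.

Y(s) = (-2*s^2 + s - 8)/(s^4 - 3*s^3 - s^2 - 12*s - 20)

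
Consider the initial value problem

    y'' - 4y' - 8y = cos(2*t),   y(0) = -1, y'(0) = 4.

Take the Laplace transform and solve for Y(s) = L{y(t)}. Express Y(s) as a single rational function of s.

Y(s) = (-s^3 + 8*s^2 - 3*s + 32)/(s^4 - 4*s^3 - 4*s^2 - 16*s - 32)

Apply the Laplace transform to the equation.
Using L{y''} = s^2 Y - s·y(0) - y'(0) and L{y'} = sY - y(0), with y(0) = -1, y'(0) = 4, the left side becomes (s^2 - 4*s - 8)Y - (-s + 8).
The right side is L{cos(2*t)} = s/(s^2 + 4).
So (s^2 - 4*s - 8)Y = s/(s^2 + 4) + (-s + 8).
Isolate Y and clear denominators.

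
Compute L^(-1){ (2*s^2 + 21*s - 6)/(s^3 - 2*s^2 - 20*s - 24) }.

Factor the denominator: s^3 - 2*s^2 - 20*s - 24 = (s - 6)*(s + 2)^2.
Partial fraction decomposition gives [-1/(s + 2)] + [5/(s + 2)^2] + [3/(s - 6)].
Invert each term: -1/(s + 2) ↔ -e^(-2t); 5/(s + 2)^2 ↔ 5t·e^(-2t); 3/(s - 6) ↔ 3e^(6t).

5*t*exp(-2*t) + 3*exp(6*t) - exp(-2*t)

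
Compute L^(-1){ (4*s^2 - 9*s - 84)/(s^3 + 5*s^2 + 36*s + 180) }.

-4*sin(6*t) + 3*cos(6*t) + exp(-5*t)

Factor the denominator: s^3 + 5*s^2 + 36*s + 180 = (s + 5)*(s^2 + 36).
Partial fraction decomposition gives [1/(s + 5)] + [3*s/(s^2 + 36)] + [-24/(s^2 + 36)].
Invert each term: 1/(s + 5) ↔ e^(-5t); 3·s/(s^2 + 36) ↔ 3cos(6t); -4·6/(s^2 + 36) ↔ -4sin(6t).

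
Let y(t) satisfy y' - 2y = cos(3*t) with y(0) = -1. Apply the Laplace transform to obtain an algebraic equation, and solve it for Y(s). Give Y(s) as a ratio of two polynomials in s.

Laplace-transform each side.
Using L{y'} = sY - y(0) = sY - (-1), the left side becomes (s - 2)Y - (-1).
The right side is L{cos(3*t)} = s/(s^2 + 9).
So (s - 2)Y = s/(s^2 + 9) + (-1).
Isolate Y and clear denominators.

Y(s) = (-s^2 + s - 9)/(s^3 - 2*s^2 + 9*s - 18)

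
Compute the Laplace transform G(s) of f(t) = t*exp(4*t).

G(s) = (s - 4)^(-2)

L{e^(4t)} = 1/(s - 4).
Then apply L{t·g(t)} = -d/ds[H(s)] with H(s) = 1/(s - 4):
differentiating 1 time and applying the sign gives (s - 4)^(-2).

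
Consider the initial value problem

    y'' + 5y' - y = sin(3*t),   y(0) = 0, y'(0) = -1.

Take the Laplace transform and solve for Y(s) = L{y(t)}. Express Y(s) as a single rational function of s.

Y(s) = (-s^2 - 6)/(s^4 + 5*s^3 + 8*s^2 + 45*s - 9)

Transform both sides with L{·}.
The derivative rules (L{y''} = s^2 Y - s·y(0) - y'(0) and L{y'} = sY - y(0), with y(0) = 0, y'(0) = -1) turn the left side into (s^2 + 5*s - 1)Y - (-1).
The right side is L{sin(3*t)} = 3/(s^2 + 9).
So (s^2 + 5*s - 1)Y = 3/(s^2 + 9) + (-1).
Divide through and combine into a single rational function.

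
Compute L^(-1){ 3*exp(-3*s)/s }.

Heaviside(t - 3)*(3)

The factor e^(-3s) signals a time shift by c = 3 (second shifting theorem).
L{3} = 3/s, so L^-1{3/s} = 3.
Hence the inverse is u(t - 3) times that function evaluated at t - 3.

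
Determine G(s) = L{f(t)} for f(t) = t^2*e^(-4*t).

L{e^(-4t)} = 1/(s + 4).
Then apply L{t^2·g(t)} = (-1)^2 d^2/ds^2[H(s)] with H(s) = 1/(s + 4):
differentiating 2 times and applying the sign gives 2/(s + 4)^3.

G(s) = 2/(s + 4)^3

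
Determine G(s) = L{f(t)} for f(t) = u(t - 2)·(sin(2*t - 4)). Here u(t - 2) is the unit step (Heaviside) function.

G(s) = 2*exp(-2*s)/(s^2 + 4)

By the second shifting theorem, L{u(t - c)·g(t - c)} = e^(-cs)·H(s) with c = 2 and H(s) = L{g(t)}.
L{sin(2t)} = 2/(s^2 + 4).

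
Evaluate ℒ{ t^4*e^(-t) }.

24/(s + 1)^5

L{t^4} = 4!/s^5 = 24/s^5.
By the first shifting theorem, multiplying by e^(-t) replaces s with s + 1.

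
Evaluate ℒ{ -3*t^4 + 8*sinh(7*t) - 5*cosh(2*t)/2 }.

Apply the Laplace transform termwise.
(8)·[L{sinh(7t)} = 7/(s^2 - 49)]; (-3)·[L{t^4} = 4!/s^5 = 24/s^5]; (-5/2)·[L{cosh(2t)} = s/(s^2 - 4)].

-5*s/(2*(s^2 - 4)) + 56/(s^2 - 49) - 72/s^5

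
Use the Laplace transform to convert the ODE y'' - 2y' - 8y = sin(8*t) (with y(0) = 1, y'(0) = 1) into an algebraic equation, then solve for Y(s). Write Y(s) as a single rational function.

Take the Laplace transform of both sides.
The derivative rules (L{y''} = s^2 Y - s·y(0) - y'(0) and L{y'} = sY - y(0), with y(0) = 1, y'(0) = 1) turn the left side into (s^2 - 2*s - 8)Y - (s - 1).
The right side is L{sin(8*t)} = 8/(s^2 + 64).
So (s^2 - 2*s - 8)Y = 8/(s^2 + 64) + (s - 1).
Isolate Y and clear denominators.

Y(s) = (s^3 - s^2 + 64*s - 56)/(s^4 - 2*s^3 + 56*s^2 - 128*s - 512)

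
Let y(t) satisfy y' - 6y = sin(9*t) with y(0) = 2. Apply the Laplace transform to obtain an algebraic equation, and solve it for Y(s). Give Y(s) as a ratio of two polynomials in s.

Transform both sides with L{·}.
Using L{y'} = sY - y(0) = sY - 2, the left side becomes (s - 6)Y - (2).
The right side is L{sin(9*t)} = 9/(s^2 + 81).
So (s - 6)Y = 9/(s^2 + 81) + (2).
Divide through and combine into a single rational function.

Y(s) = (2*s^2 + 171)/(s^3 - 6*s^2 + 81*s - 486)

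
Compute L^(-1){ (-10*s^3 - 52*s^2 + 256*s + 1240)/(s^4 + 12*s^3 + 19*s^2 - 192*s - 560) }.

Factor the denominator: s^4 + 12*s^3 + 19*s^2 - 192*s - 560 = (s - 4)*(s + 4)*(s + 5)*(s + 7).
Partial fraction decomposition gives [1/(s - 4)] + [-5/(s + 7)] + [-5/(s + 5)] + [-1/(s + 4)].
Invert each term: 1/(s - 4) ↔ e^(4t); -5/(s + 7) ↔ -5e^(-7t); -5/(s + 5) ↔ -5e^(-5t); -1/(s + 4) ↔ -e^(-4t).

exp(4*t) - exp(-4*t) - 5*exp(-5*t) - 5*exp(-7*t)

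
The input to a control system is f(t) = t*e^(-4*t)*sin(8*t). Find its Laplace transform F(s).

L{sin(8t)} = 8/(s^2 + 64).
Multiplying by e^(-4t) shifts s → s + 4, so L{e^(-4*t)*sin(8*t)} = 8/((s + 4)^2 + 64).
Then apply L{t·g(t)} = -d/ds[G(s)] with G(s) = 8/((s + 4)^2 + 64):
differentiating 1 time and applying the sign gives 16*(s + 4)/(s^2 + 8*s + 80)^2.

F(s) = 16*(s + 4)/(s^2 + 8*s + 80)^2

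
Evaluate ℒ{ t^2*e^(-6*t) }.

L{e^(-6t)} = 1/(s + 6).
Then apply L{t^2·g(t)} = (-1)^2 d^2/ds^2[G(s)] with G(s) = 1/(s + 6):
differentiating 2 times and applying the sign gives 2/(s + 6)^3.

2/(s + 6)^3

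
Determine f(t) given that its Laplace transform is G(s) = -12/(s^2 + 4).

Since L{sin(2t)} = 2/(s^2 + 4), the inverse is sin(2*t), scaled by -6.

f(t) = -6*sin(2*t)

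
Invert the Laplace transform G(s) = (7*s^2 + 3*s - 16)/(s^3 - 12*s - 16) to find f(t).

f(t) = -t*exp(-2*t) + 3*exp(4*t) + 4*exp(-2*t)

Factor the denominator: s^3 - 12*s - 16 = (s - 4)*(s + 2)^2.
Partial fraction decomposition gives [4/(s + 2)] + [-1/(s + 2)^2] + [3/(s - 4)].
Invert each term: 4/(s + 2) ↔ 4e^(-2t); -1/(s + 2)^2 ↔ -t·e^(-2t); 3/(s - 4) ↔ 3e^(4t).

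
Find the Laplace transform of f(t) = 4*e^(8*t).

4/(s - 8)

L{4} = 4/s.
By the first shifting theorem, multiplying by e^(8t) replaces s with s - 8.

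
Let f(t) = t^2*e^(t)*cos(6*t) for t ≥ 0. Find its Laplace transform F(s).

F(s) = 2*(s - 1)*(s^2 - 2*s - 107)/(s^2 - 2*s + 37)^3

L{cos(6t)} = s/(s^2 + 36).
Multiplying by e^(t) shifts s → s - 1, so L{e^(t)*cos(6*t)} = (s - 1)/((s - 1)^2 + 36).
Then apply L{t^2·g(t)} = (-1)^2 d^2/ds^2[G(s)] with G(s) = (s - 1)/((s - 1)^2 + 36):
differentiating 2 times and applying the sign gives 2*(s - 1)*(s^2 - 2*s - 107)/(s^2 - 2*s + 37)^3.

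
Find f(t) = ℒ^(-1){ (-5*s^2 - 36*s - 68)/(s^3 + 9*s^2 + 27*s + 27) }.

Factor the denominator: s^3 + 9*s^2 + 27*s + 27 = (s + 3)^3.
Partial fraction decomposition gives [-5/(s + 3)] + [-6/(s + 3)^2] + [-5/(s + 3)^3].
Invert each term: -5/(s + 3) ↔ -5e^(-3t); -6/(s + 3)^2 ↔ -6t·e^(-3t); -5/(s + 3)^3 ↔ (-5/2)t^2·e^(-3t).

f(t) = -5*t^2*exp(-3*t)/2 - 6*t*exp(-3*t) - 5*exp(-3*t)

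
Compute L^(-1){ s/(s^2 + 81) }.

Since L{cos(9t)} = s/(s^2 + 81), the inverse is cos(9*t).

cos(9*t)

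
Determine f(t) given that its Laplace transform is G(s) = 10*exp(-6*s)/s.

The factor e^(-6s) signals a time shift by c = 6 (second shifting theorem).
L{10} = 10/s, so L^-1{10/s} = 10.
Hence the inverse is u(t - 6) times that function evaluated at t - 6.

f(t) = Heaviside(t - 6)*(10)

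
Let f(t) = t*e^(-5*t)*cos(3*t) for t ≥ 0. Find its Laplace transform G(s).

L{cos(3t)} = s/(s^2 + 9).
Multiplying by e^(-5t) shifts s → s + 5, so L{e^(-5*t)*cos(3*t)} = (s + 5)/((s + 5)^2 + 9).
Then apply L{t·g(t)} = -d/ds[H(s)] with H(s) = (s + 5)/((s + 5)^2 + 9):
differentiating 1 time and applying the sign gives (s + 2)*(s + 8)/(s^2 + 10*s + 34)^2.

G(s) = (s + 2)*(s + 8)/(s^2 + 10*s + 34)^2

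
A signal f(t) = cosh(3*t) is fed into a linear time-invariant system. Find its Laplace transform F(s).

F(s) = s/(s^2 - 9)

L{cosh(3t)} = s/(s^2 - 9).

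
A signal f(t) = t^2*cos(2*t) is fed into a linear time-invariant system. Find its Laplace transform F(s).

F(s) = 2*s*(s^2 - 12)/(s^2 + 4)^3

L{cos(2t)} = s/(s^2 + 4).
Then apply L{t^2·g(t)} = (-1)^2 d^2/ds^2[G(s)] with G(s) = s/(s^2 + 4):
differentiating 2 times and applying the sign gives 2*s*(s^2 - 12)/(s^2 + 4)^3.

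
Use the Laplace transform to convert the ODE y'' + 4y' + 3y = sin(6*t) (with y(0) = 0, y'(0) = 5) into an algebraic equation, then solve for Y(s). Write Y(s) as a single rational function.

Apply the Laplace transform to the equation.
Using L{y''} = s^2 Y - s·y(0) - y'(0) and L{y'} = sY - y(0), with y(0) = 0, y'(0) = 5, the left side becomes (s^2 + 4*s + 3)Y - (5).
The right side is L{sin(6*t)} = 6/(s^2 + 36).
So (s^2 + 4*s + 3)Y = 6/(s^2 + 36) + (5).
Isolate Y and clear denominators.

Y(s) = (5*s^2 + 186)/(s^4 + 4*s^3 + 39*s^2 + 144*s + 108)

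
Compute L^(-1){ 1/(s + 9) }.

exp(-9*t)

Since L{e^(-9t)} = 1/(s + 9), the inverse is exp(-9*t).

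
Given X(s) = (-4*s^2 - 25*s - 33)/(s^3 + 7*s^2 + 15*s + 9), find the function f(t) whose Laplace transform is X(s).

Factor the denominator: s^3 + 7*s^2 + 15*s + 9 = (s + 1)*(s + 3)^2.
Partial fraction decomposition gives [-1/(s + 3)] + [-3/(s + 3)^2] + [-3/(s + 1)].
Invert each term: -1/(s + 3) ↔ -e^(-3t); -3/(s + 3)^2 ↔ -3t·e^(-3t); -3/(s + 1) ↔ -3e^(-t).

f(t) = -3*t*exp(-3*t) - 3*exp(-t) - exp(-3*t)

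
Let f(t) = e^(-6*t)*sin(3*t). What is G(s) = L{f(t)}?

L{sin(3t)} = 3/(s^2 + 9).
By the first shifting theorem, multiplying by e^(-6t) replaces s with s + 6.

G(s) = 3/((s + 6)^2 + 9)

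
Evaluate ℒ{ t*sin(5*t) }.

10*s/(s^2 + 25)^2

L{sin(5t)} = 5/(s^2 + 25).
Then apply L{t·g(t)} = -d/ds[H(s)] with H(s) = 5/(s^2 + 25):
differentiating 1 time and applying the sign gives 10*s/(s^2 + 25)^2.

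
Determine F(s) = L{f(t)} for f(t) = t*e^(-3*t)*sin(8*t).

F(s) = 16*(s + 3)/(s^2 + 6*s + 73)^2

L{sin(8t)} = 8/(s^2 + 64).
Multiplying by e^(-3t) shifts s → s + 3, so L{e^(-3*t)*sin(8*t)} = 8/((s + 3)^2 + 64).
Then apply L{t·g(t)} = -d/ds[G(s)] with G(s) = 8/((s + 3)^2 + 64):
differentiating 1 time and applying the sign gives 16*(s + 3)/(s^2 + 6*s + 73)^2.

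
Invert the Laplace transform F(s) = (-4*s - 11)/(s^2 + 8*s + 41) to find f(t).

Complete the square in the denominator: s^2 + 8*s + 41 = (s + 4)^2 + 5^2.
Split the numerator to match: -4*s - 11 = -4·(s + 4) + 1·5.
Invert each term: -4·(s + 4)/((s + 4)^2 + 25) ↔ -4e^(-4t)cos(5t); 1·5/((s + 4)^2 + 25) ↔ e^(-4t)sin(5t).

f(t) = exp(-4*t)*sin(5*t) - 4*exp(-4*t)*cos(5*t)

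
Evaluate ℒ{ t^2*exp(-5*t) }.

L{e^(-5t)} = 1/(s + 5).
Then apply L{t^2·g(t)} = (-1)^2 d^2/ds^2[G(s)] with G(s) = 1/(s + 5):
differentiating 2 times and applying the sign gives 2/(s + 5)^3.

2/(s + 5)^3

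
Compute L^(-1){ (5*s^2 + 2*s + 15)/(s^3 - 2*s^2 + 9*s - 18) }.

Factor the denominator: s^3 - 2*s^2 + 9*s - 18 = (s - 2)*(s^2 + 9).
Partial fraction decomposition gives [3/(s - 2)] + [2*s/(s^2 + 9)] + [6/(s^2 + 9)].
Invert each term: 3/(s - 2) ↔ 3e^(2t); 2·s/(s^2 + 9) ↔ 2cos(3t); 2·3/(s^2 + 9) ↔ 2sin(3t).

3*exp(2*t) + 2*sin(3*t) + 2*cos(3*t)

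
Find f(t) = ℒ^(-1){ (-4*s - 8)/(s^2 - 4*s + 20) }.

f(t) = -4*exp(2*t)*sin(4*t) - 4*exp(2*t)*cos(4*t)

Complete the square in the denominator: s^2 - 4*s + 20 = (s - 2)^2 + 4^2.
Split the numerator to match: -4*s - 8 = -4·(s - 2) - 4·4.
Invert each term: -4·(s - 2)/((s - 2)^2 + 16) ↔ -4e^(2t)cos(4t); -4·4/((s - 2)^2 + 16) ↔ -4e^(2t)sin(4t).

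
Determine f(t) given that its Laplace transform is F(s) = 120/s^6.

f(t) = t^5

Since L{t^5} = 5!/s^6 = 120/s^6, the inverse is t^5.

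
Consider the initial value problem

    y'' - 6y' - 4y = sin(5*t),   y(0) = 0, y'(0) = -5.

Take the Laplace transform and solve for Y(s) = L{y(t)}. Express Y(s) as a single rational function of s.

Y(s) = (-5*s^2 - 120)/(s^4 - 6*s^3 + 21*s^2 - 150*s - 100)

Apply the Laplace transform to the equation.
With L{y''} = s^2 Y - s·y(0) - y'(0) and L{y'} = sY - y(0), with y(0) = 0, y'(0) = -5: the LHS transforms to (s^2 - 6*s - 4)Y - (-5).
The right side is L{sin(5*t)} = 5/(s^2 + 25).
So (s^2 - 6*s - 4)Y = 5/(s^2 + 25) + (-5).
Solve for Y(s) and write it as one ratio of polynomials.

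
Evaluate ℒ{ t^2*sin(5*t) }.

10*(3*s^2 - 25)/(s^2 + 25)^3

L{sin(5t)} = 5/(s^2 + 25).
Then apply L{t^2·g(t)} = (-1)^2 d^2/ds^2[G(s)] with G(s) = 5/(s^2 + 25):
differentiating 2 times and applying the sign gives 10*(3*s^2 - 25)/(s^2 + 25)^3.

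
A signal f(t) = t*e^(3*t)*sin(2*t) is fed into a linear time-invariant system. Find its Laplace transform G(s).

G(s) = 4*(s - 3)/(s^2 - 6*s + 13)^2

L{sin(2t)} = 2/(s^2 + 4).
Multiplying by e^(3t) shifts s → s - 3, so L{e^(3*t)*sin(2*t)} = 2/((s - 3)^2 + 4).
Then apply L{t·g(t)} = -d/ds[H(s)] with H(s) = 2/((s - 3)^2 + 4):
differentiating 1 time and applying the sign gives 4*(s - 3)/(s^2 - 6*s + 13)^2.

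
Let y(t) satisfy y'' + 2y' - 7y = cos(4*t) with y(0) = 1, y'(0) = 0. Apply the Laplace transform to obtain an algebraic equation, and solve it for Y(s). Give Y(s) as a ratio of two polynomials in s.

Y(s) = (s^3 + 2*s^2 + 17*s + 32)/(s^4 + 2*s^3 + 9*s^2 + 32*s - 112)

Take the Laplace transform of both sides.
With L{y''} = s^2 Y - s·y(0) - y'(0) and L{y'} = sY - y(0), with y(0) = 1, y'(0) = 0: the LHS transforms to (s^2 + 2*s - 7)Y - (s + 2).
The right side is L{cos(4*t)} = s/(s^2 + 16).
So (s^2 + 2*s - 7)Y = s/(s^2 + 16) + (s + 2).
Solve for Y(s) and write it as one ratio of polynomials.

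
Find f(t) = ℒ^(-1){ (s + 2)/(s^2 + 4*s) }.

Rewrite the denominator: s^2 + 4*s = (s + 2)^2 - 4.
The form in (s + 2) signals a first-shifting-theorem factor e^(-2t).
Since L{cosh(2t)} = s/(s^2 - 4), the inverse is e^(-2*t)*cosh(2*t).

f(t) = exp(-2*t)*cosh(2*t)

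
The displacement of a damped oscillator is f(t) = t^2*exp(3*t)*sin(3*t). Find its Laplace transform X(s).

X(s) = 18*(s^2 - 6*s + 6)/(s^2 - 6*s + 18)^3

L{sin(3t)} = 3/(s^2 + 9).
Multiplying by e^(3t) shifts s → s - 3, so L{exp(3*t)*sin(3*t)} = 3/((s - 3)^2 + 9).
Then apply L{t^2·g(t)} = (-1)^2 d^2/ds^2[G(s)] with G(s) = 3/((s - 3)^2 + 9):
differentiating 2 times and applying the sign gives 18*(s^2 - 6*s + 6)/(s^2 - 6*s + 18)^3.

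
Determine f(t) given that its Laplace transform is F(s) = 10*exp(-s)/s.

The factor e^(-s) signals a time shift by c = 1 (second shifting theorem).
L{10} = 10/s, so L^-1{10/s} = 10.
Hence the inverse is u(t - 1) times that function evaluated at t - 1.

f(t) = Heaviside(t - 1)*(10)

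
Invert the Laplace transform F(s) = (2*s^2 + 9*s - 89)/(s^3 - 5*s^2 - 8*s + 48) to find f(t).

Factor the denominator: s^3 - 5*s^2 - 8*s + 48 = (s - 4)^2*(s + 3).
Partial fraction decomposition gives [4/(s - 4)] + [-3/(s - 4)^2] + [-2/(s + 3)].
Invert each term: 4/(s - 4) ↔ 4e^(4t); -3/(s - 4)^2 ↔ -3t·e^(4t); -2/(s + 3) ↔ -2e^(-3t).

f(t) = -3*t*exp(4*t) + 4*exp(4*t) - 2*exp(-3*t)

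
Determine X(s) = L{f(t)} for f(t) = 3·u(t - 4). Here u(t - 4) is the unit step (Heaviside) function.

By the second shifting theorem, L{u(t - c)·g(t - c)} = e^(-cs)·G(s) with c = 4 and G(s) = L{g(t)}.
L{3} = 3/s.

X(s) = 3*exp(-4*s)/s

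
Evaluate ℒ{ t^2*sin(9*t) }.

54*(s^2 - 27)/(s^2 + 81)^3

L{sin(9t)} = 9/(s^2 + 81).
Then apply L{t^2·g(t)} = (-1)^2 d^2/ds^2[G(s)] with G(s) = 9/(s^2 + 81):
differentiating 2 times and applying the sign gives 54*(s^2 - 27)/(s^2 + 81)^3.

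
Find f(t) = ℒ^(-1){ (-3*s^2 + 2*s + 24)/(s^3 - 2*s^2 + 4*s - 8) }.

f(t) = 2*exp(2*t) - 4*sin(2*t) - 5*cos(2*t)

Factor the denominator: s^3 - 2*s^2 + 4*s - 8 = (s - 2)*(s^2 + 4).
Partial fraction decomposition gives [2/(s - 2)] + [-5*s/(s^2 + 4)] + [-8/(s^2 + 4)].
Invert each term: 2/(s - 2) ↔ 2e^(2t); -5·s/(s^2 + 4) ↔ -5cos(2t); -4·2/(s^2 + 4) ↔ -4sin(2t).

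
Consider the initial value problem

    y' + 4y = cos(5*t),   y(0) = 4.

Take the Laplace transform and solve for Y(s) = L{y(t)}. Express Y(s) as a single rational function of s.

Transform both sides with L{·}.
Using L{y'} = sY - y(0) = sY - 4, the left side becomes (s + 4)Y - (4).
The right side is L{cos(5*t)} = s/(s^2 + 25).
So (s + 4)Y = s/(s^2 + 25) + (4).
Isolate Y and clear denominators.

Y(s) = (4*s^2 + s + 100)/(s^3 + 4*s^2 + 25*s + 100)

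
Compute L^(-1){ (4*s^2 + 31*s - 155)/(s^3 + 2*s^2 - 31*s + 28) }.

exp(4*t) + 5*exp(t) - 2*exp(-7*t)

Factor the denominator: s^3 + 2*s^2 - 31*s + 28 = (s - 4)*(s - 1)*(s + 7).
Partial fraction decomposition gives [-2/(s + 7)] + [5/(s - 1)] + [1/(s - 4)].
Invert each term: -2/(s + 7) ↔ -2e^(-7t); 5/(s - 1) ↔ 5e^(t); 1/(s - 4) ↔ e^(4t).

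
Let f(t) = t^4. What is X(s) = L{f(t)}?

L{t^4} = 4!/s^5 = 24/s^5.

X(s) = 24/s^5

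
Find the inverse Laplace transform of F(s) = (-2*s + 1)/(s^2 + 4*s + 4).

5*t*exp(-2*t) - 2*exp(-2*t)

Factor the denominator: s^2 + 4*s + 4 = (s + 2)^2.
Partial fraction decomposition gives [-2/(s + 2)] + [5/(s + 2)^2].
Invert each term: -2/(s + 2) ↔ -2e^(-2t); 5/(s + 2)^2 ↔ 5t·e^(-2t).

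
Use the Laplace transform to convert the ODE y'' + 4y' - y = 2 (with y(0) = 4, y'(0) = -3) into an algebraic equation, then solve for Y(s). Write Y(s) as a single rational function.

Y(s) = (4*s^2 + 13*s + 2)/(s^3 + 4*s^2 - s)

Transform both sides with L{·}.
With L{y''} = s^2 Y - s·y(0) - y'(0) and L{y'} = sY - y(0), with y(0) = 4, y'(0) = -3: the LHS transforms to (s^2 + 4*s - 1)Y - (4*s + 13).
The right side is L{2} = 2/s.
So (s^2 + 4*s - 1)Y = 2/s + (4*s + 13).
Isolate Y and clear denominators.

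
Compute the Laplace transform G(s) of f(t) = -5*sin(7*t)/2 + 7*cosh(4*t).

Apply the Laplace transform termwise.
(-5/2)·[L{sin(7t)} = 7/(s^2 + 49)]; (7)·[L{cosh(4t)} = s/(s^2 - 16)].

G(s) = 7*s/(s^2 - 16) - 35/(2*(s^2 + 49))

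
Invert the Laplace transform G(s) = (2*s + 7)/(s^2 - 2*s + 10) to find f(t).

Complete the square in the denominator: s^2 - 2*s + 10 = (s - 1)^2 + 3^2.
Split the numerator to match: 2*s + 7 = 2·(s - 1) + 3·3.
Invert each term: 2·(s - 1)/((s - 1)^2 + 9) ↔ 2e^(t)cos(3t); 3·3/((s - 1)^2 + 9) ↔ 3e^(t)sin(3t).

f(t) = 3*exp(t)*sin(3*t) + 2*exp(t)*cos(3*t)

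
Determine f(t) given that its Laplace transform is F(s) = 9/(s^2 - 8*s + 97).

f(t) = exp(4*t)*sin(9*t)

Rewrite the denominator: s^2 - 8*s + 97 = (s - 4)^2 + 81.
The form in (s - 4) signals a first-shifting-theorem factor e^(4t).
Since L{sin(9t)} = 9/(s^2 + 81), the inverse is exp(4*t)*sin(9*t).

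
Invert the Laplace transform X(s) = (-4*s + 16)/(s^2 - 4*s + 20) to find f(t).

f(t) = 2*exp(2*t)*sin(4*t) - 4*exp(2*t)*cos(4*t)

Complete the square in the denominator: s^2 - 4*s + 20 = (s - 2)^2 + 4^2.
Split the numerator to match: -4*s + 16 = -4·(s - 2) + 2·4.
Invert each term: -4·(s - 2)/((s - 2)^2 + 16) ↔ -4e^(2t)cos(4t); 2·4/((s - 2)^2 + 16) ↔ 2e^(2t)sin(4t).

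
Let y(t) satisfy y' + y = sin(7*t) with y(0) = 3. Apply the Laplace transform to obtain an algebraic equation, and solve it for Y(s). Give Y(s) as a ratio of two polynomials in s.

Transform both sides with L{·}.
With L{y'} = sY - y(0) = sY - 3: the LHS transforms to (s + 1)Y - (3).
The right side is L{sin(7*t)} = 7/(s^2 + 49).
So (s + 1)Y = 7/(s^2 + 49) + (3).
Isolate Y and clear denominators.

Y(s) = (3*s^2 + 154)/(s^3 + s^2 + 49*s + 49)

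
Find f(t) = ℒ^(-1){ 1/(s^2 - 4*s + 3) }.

f(t) = exp(2*t)*sinh(t)

Rewrite the denominator: s^2 - 4*s + 3 = (s - 2)^2 - 1.
The form in (s - 2) signals a first-shifting-theorem factor e^(2t).
Since L{sinh(t)} = 1/(s^2 - 1), the inverse is e^(2*t)*sinh(t).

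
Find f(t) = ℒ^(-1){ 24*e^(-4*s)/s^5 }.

f(t) = Heaviside(t - 4)*((t - 4)^4)

The factor e^(-4s) signals a time shift by c = 4 (second shifting theorem).
L{t^4} = 4!/s^5 = 24/s^5, so L^-1{24/s^5} = t^4.
Hence the inverse is u(t - 4) times that function evaluated at t - 4.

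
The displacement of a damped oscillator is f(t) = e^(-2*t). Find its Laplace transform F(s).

F(s) = 1/(s + 2)

L{e^(-2t)} = 1/(s + 2).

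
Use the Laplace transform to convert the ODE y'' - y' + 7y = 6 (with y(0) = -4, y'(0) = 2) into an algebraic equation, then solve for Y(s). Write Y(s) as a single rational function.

Transform both sides with L{·}.
With L{y''} = s^2 Y - s·y(0) - y'(0) and L{y'} = sY - y(0), with y(0) = -4, y'(0) = 2: the LHS transforms to (s^2 - s + 7)Y - (-4*s + 6).
The right side is L{6} = 6/s.
So (s^2 - s + 7)Y = 6/s + (-4*s + 6).
Divide through and combine into a single rational function.

Y(s) = (-4*s^2 + 6*s + 6)/(s^3 - s^2 + 7*s)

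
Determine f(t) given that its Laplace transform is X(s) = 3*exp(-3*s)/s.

f(t) = Heaviside(t - 3)*(3)

The factor e^(-3s) signals a time shift by c = 3 (second shifting theorem).
L{3} = 3/s, so L^-1{3/s} = 3.
Hence the inverse is u(t - 3) times that function evaluated at t - 3.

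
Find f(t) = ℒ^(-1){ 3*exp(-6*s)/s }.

f(t) = Heaviside(t - 6)*(3)

The factor e^(-6s) signals a time shift by c = 6 (second shifting theorem).
L{3} = 3/s, so L^-1{3/s} = 3.
Hence the inverse is u(t - 6) times that function evaluated at t - 6.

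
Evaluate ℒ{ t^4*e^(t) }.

L{t^4} = 4!/s^5 = 24/s^5.
By the first shifting theorem, multiplying by e^(t) replaces s with s - 1.

24/(s - 1)^5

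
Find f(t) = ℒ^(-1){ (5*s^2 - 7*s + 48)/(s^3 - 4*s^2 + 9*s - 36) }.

Factor the denominator: s^3 - 4*s^2 + 9*s - 36 = (s - 4)*(s^2 + 9).
Partial fraction decomposition gives [4/(s - 4)] + [s/(s^2 + 9)] + [-3/(s^2 + 9)].
Invert each term: 4/(s - 4) ↔ 4e^(4t); 1·s/(s^2 + 9) ↔ cos(3t); -1·3/(s^2 + 9) ↔ -sin(3t).

f(t) = 4*exp(4*t) - sin(3*t) + cos(3*t)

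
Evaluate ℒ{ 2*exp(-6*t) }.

2/(s + 6)

L{2} = 2/s.
By the first shifting theorem, multiplying by e^(-6t) replaces s with s + 6.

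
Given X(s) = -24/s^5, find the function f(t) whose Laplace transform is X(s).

f(t) = -t^4

Since L{t^4} = 4!/s^5 = 24/s^5, the inverse is t^4, scaled by -1.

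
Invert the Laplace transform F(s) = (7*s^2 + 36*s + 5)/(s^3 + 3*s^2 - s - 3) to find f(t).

Factor the denominator: s^3 + 3*s^2 - s - 3 = (s - 1)*(s + 1)*(s + 3).
Partial fraction decomposition gives [6/(s + 1)] + [-5/(s + 3)] + [6/(s - 1)].
Invert each term: 6/(s + 1) ↔ 6e^(-t); -5/(s + 3) ↔ -5e^(-3t); 6/(s - 1) ↔ 6e^(t).

f(t) = 6*exp(t) + 6*exp(-t) - 5*exp(-3*t)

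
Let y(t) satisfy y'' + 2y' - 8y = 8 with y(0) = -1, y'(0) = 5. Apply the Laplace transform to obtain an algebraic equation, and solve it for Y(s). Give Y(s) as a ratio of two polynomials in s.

Transform both sides with L{·}.
With L{y''} = s^2 Y - s·y(0) - y'(0) and L{y'} = sY - y(0), with y(0) = -1, y'(0) = 5: the LHS transforms to (s^2 + 2*s - 8)Y - (-s + 3).
The right side is L{8} = 8/s.
So (s^2 + 2*s - 8)Y = 8/s + (-s + 3).
Isolate Y and clear denominators.

Y(s) = (-s^2 + 3*s + 8)/(s^3 + 2*s^2 - 8*s)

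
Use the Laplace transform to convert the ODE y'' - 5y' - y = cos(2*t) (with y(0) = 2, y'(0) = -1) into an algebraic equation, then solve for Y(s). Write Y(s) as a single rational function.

Y(s) = (2*s^3 - 11*s^2 + 9*s - 44)/(s^4 - 5*s^3 + 3*s^2 - 20*s - 4)

Take the Laplace transform of both sides.
Using L{y''} = s^2 Y - s·y(0) - y'(0) and L{y'} = sY - y(0), with y(0) = 2, y'(0) = -1, the left side becomes (s^2 - 5*s - 1)Y - (2*s - 11).
The right side is L{cos(2*t)} = s/(s^2 + 4).
So (s^2 - 5*s - 1)Y = s/(s^2 + 4) + (2*s - 11).
Isolate Y and clear denominators.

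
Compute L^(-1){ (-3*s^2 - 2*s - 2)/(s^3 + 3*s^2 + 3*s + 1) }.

Factor the denominator: s^3 + 3*s^2 + 3*s + 1 = (s + 1)^3.
Partial fraction decomposition gives [-3/(s + 1)] + [4/(s + 1)^2] + [-3/(s + 1)^3].
Invert each term: -3/(s + 1) ↔ -3e^(-t); 4/(s + 1)^2 ↔ 4t·e^(-t); -3/(s + 1)^3 ↔ (-3/2)t^2·e^(-t).

-3*t^2*exp(-t)/2 + 4*t*exp(-t) - 3*exp(-t)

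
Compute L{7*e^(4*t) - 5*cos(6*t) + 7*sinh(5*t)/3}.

Apply the Laplace transform termwise.
(7/3)·[L{sinh(5t)} = 5/(s^2 - 25)]; (7)·[L{e^(4t)} = 1/(s - 4)]; (-5)·[L{cos(6t)} = s/(s^2 + 36)].

-5*s/(s^2 + 36) + 35/(3*(s^2 - 25)) + 7/(s - 4)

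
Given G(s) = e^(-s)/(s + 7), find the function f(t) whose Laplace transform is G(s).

f(t) = Heaviside(t - 1)*(exp(-7*t + 7))

The factor e^(-s) signals a time shift by c = 1 (second shifting theorem).
L{e^(-7t)} = 1/(s + 7), so L^-1{1/(s + 7)} = e^(-7*t).
Hence the inverse is u(t - 1) times that function evaluated at t - 1.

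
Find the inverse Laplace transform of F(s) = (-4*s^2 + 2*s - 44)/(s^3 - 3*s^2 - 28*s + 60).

Factor the denominator: s^3 - 3*s^2 - 28*s + 60 = (s - 6)*(s - 2)*(s + 5).
Partial fraction decomposition gives [-2/(s + 5)] + [2/(s - 2)] + [-4/(s - 6)].
Invert each term: -2/(s + 5) ↔ -2e^(-5t); 2/(s - 2) ↔ 2e^(2t); -4/(s - 6) ↔ -4e^(6t).

-4*exp(6*t) + 2*exp(2*t) - 2*exp(-5*t)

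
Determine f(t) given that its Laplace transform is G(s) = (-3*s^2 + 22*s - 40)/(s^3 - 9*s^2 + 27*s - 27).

Factor the denominator: s^3 - 9*s^2 + 27*s - 27 = (s - 3)^3.
Partial fraction decomposition gives [-3/(s - 3)] + [4/(s - 3)^2] + [-1/(s - 3)^3].
Invert each term: -3/(s - 3) ↔ -3e^(3t); 4/(s - 3)^2 ↔ 4t·e^(3t); -1/(s - 3)^3 ↔ (-1/2)t^2·e^(3t).

f(t) = -t^2*exp(3*t)/2 + 4*t*exp(3*t) - 3*exp(3*t)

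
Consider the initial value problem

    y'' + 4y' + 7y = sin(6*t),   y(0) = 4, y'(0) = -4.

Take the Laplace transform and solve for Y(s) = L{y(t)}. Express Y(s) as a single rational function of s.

Transform both sides with L{·}.
With L{y''} = s^2 Y - s·y(0) - y'(0) and L{y'} = sY - y(0), with y(0) = 4, y'(0) = -4: the LHS transforms to (s^2 + 4*s + 7)Y - (4*s + 12).
The right side is L{sin(6*t)} = 6/(s^2 + 36).
So (s^2 + 4*s + 7)Y = 6/(s^2 + 36) + (4*s + 12).
Isolate Y and clear denominators.

Y(s) = (4*s^3 + 12*s^2 + 144*s + 438)/(s^4 + 4*s^3 + 43*s^2 + 144*s + 252)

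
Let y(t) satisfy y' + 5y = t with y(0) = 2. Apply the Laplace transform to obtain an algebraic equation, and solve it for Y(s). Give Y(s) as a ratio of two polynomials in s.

Transform both sides with L{·}.
The derivative rules (L{y'} = sY - y(0) = sY - 2) turn the left side into (s + 5)Y - (2).
The right side is L{t} = s^(-2).
So (s + 5)Y = s^(-2) + (2).
Isolate Y and clear denominators.

Y(s) = (2*s^2 + 1)/(s^3 + 5*s^2)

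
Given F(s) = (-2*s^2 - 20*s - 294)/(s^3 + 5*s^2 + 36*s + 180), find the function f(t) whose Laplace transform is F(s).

Factor the denominator: s^3 + 5*s^2 + 36*s + 180 = (s + 5)*(s^2 + 36).
Partial fraction decomposition gives [-4/(s + 5)] + [2*s/(s^2 + 36)] + [-30/(s^2 + 36)].
Invert each term: -4/(s + 5) ↔ -4e^(-5t); 2·s/(s^2 + 36) ↔ 2cos(6t); -5·6/(s^2 + 36) ↔ -5sin(6t).

f(t) = -5*sin(6*t) + 2*cos(6*t) - 4*exp(-5*t)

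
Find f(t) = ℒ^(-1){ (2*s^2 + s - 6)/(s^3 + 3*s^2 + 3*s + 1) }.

f(t) = -5*t^2*exp(-t)/2 - 3*t*exp(-t) + 2*exp(-t)

Factor the denominator: s^3 + 3*s^2 + 3*s + 1 = (s + 1)^3.
Partial fraction decomposition gives [2/(s + 1)] + [-3/(s + 1)^2] + [-5/(s + 1)^3].
Invert each term: 2/(s + 1) ↔ 2e^(-t); -3/(s + 1)^2 ↔ -3t·e^(-t); -5/(s + 1)^3 ↔ (-5/2)t^2·e^(-t).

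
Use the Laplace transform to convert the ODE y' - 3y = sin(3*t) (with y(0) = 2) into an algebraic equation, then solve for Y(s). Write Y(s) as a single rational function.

Transform both sides with L{·}.
The derivative rules (L{y'} = sY - y(0) = sY - 2) turn the left side into (s - 3)Y - (2).
The right side is L{sin(3*t)} = 3/(s^2 + 9).
So (s - 3)Y = 3/(s^2 + 9) + (2).
Isolate Y and clear denominators.

Y(s) = (2*s^2 + 21)/(s^3 - 3*s^2 + 9*s - 27)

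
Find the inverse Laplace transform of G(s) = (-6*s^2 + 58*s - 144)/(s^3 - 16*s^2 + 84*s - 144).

Factor the denominator: s^3 - 16*s^2 + 84*s - 144 = (s - 6)^2*(s - 4).
Partial fraction decomposition gives [-4/(s - 6)] + [-6/(s - 6)^2] + [-2/(s - 4)].
Invert each term: -4/(s - 6) ↔ -4e^(6t); -6/(s - 6)^2 ↔ -6t·e^(6t); -2/(s - 4) ↔ -2e^(4t).

-6*t*exp(6*t) - 4*exp(6*t) - 2*exp(4*t)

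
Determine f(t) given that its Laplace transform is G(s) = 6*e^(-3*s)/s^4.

The factor e^(-3s) signals a time shift by c = 3 (second shifting theorem).
L{t^3} = 3!/s^4 = 6/s^4, so L^-1{6/s^4} = t^3.
Hence the inverse is u(t - 3) times that function evaluated at t - 3.

f(t) = Heaviside(t - 3)*((t - 3)^3)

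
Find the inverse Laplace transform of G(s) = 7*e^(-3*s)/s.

The factor e^(-3s) signals a time shift by c = 3 (second shifting theorem).
L{7} = 7/s, so L^-1{7/s} = 7.
Hence the inverse is u(t - 3) times that function evaluated at t - 3.

Heaviside(t - 3)*(7)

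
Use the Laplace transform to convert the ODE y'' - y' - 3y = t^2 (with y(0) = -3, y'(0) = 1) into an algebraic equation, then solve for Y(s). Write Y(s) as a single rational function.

Laplace-transform each side.
The derivative rules (L{y''} = s^2 Y - s·y(0) - y'(0) and L{y'} = sY - y(0), with y(0) = -3, y'(0) = 1) turn the left side into (s^2 - s - 3)Y - (-3*s + 4).
The right side is L{t^2} = 2/s^3.
So (s^2 - s - 3)Y = 2/s^3 + (-3*s + 4).
Solve for Y(s) and write it as one ratio of polynomials.

Y(s) = (-3*s^4 + 4*s^3 + 2)/(s^5 - s^4 - 3*s^3)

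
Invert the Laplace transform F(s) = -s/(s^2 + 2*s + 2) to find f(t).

f(t) = exp(-t)*sin(t) - exp(-t)*cos(t)

Complete the square in the denominator: s^2 + 2*s + 2 = (s + 1)^2 + 1^2.
Split the numerator to match: -s = -1·(s + 1) + 1·1.
Invert each term: -1·(s + 1)/((s + 1)^2 + 1) ↔ -e^(-t)cos(t); 1·1/((s + 1)^2 + 1) ↔ e^(-t)sin(t).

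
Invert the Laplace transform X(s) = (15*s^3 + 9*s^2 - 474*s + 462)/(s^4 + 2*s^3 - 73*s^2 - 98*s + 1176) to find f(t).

f(t) = 5*exp(7*t) + exp(4*t) + 3*exp(-6*t) + 6*exp(-7*t)

Factor the denominator: s^4 + 2*s^3 - 73*s^2 - 98*s + 1176 = (s - 7)*(s - 4)*(s + 6)*(s + 7).
Partial fraction decomposition gives [1/(s - 4)] + [3/(s + 6)] + [5/(s - 7)] + [6/(s + 7)].
Invert each term: 1/(s - 4) ↔ e^(4t); 3/(s + 6) ↔ 3e^(-6t); 5/(s - 7) ↔ 5e^(7t); 6/(s + 7) ↔ 6e^(-7t).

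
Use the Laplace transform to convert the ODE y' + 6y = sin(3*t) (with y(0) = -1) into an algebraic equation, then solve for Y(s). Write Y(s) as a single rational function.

Take the Laplace transform of both sides.
Using L{y'} = sY - y(0) = sY - (-1), the left side becomes (s + 6)Y - (-1).
The right side is L{sin(3*t)} = 3/(s^2 + 9).
So (s + 6)Y = 3/(s^2 + 9) + (-1).
Isolate Y and clear denominators.

Y(s) = (-s^2 - 6)/(s^3 + 6*s^2 + 9*s + 54)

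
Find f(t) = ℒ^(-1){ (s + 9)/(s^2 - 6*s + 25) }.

Complete the square in the denominator: s^2 - 6*s + 25 = (s - 3)^2 + 4^2.
Split the numerator to match: s + 9 = 1·(s - 3) + 3·4.
Invert each term: 1·(s - 3)/((s - 3)^2 + 16) ↔ e^(3t)cos(4t); 3·4/((s - 3)^2 + 16) ↔ 3e^(3t)sin(4t).

f(t) = 3*exp(3*t)*sin(4*t) + exp(3*t)*cos(4*t)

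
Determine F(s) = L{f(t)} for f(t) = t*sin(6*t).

L{sin(6t)} = 6/(s^2 + 36).
Then apply L{t·g(t)} = -d/ds[G(s)] with G(s) = 6/(s^2 + 36):
differentiating 1 time and applying the sign gives 12*s/(s^2 + 36)^2.

F(s) = 12*s/(s^2 + 36)^2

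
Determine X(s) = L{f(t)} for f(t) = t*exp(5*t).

X(s) = (s - 5)^(-2)

L{e^(5t)} = 1/(s - 5).
Then apply L{t·g(t)} = -d/ds[G(s)] with G(s) = 1/(s - 5):
differentiating 1 time and applying the sign gives (s - 5)^(-2).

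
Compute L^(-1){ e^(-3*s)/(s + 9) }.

Heaviside(t - 3)*(exp(-9*t + 27))

The factor e^(-3s) signals a time shift by c = 3 (second shifting theorem).
L{e^(-9t)} = 1/(s + 9), so L^-1{1/(s + 9)} = e^(-9*t).
Hence the inverse is u(t - 3) times that function evaluated at t - 3.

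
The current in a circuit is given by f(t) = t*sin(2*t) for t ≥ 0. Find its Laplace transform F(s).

L{sin(2t)} = 2/(s^2 + 4).
Then apply L{t·g(t)} = -d/ds[G(s)] with G(s) = 2/(s^2 + 4):
differentiating 1 time and applying the sign gives 4*s/(s^2 + 4)^2.

F(s) = 4*s/(s^2 + 4)^2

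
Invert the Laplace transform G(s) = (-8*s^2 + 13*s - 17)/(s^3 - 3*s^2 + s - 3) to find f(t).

f(t) = -5*exp(3*t) + 4*sin(t) - 3*cos(t)

Factor the denominator: s^3 - 3*s^2 + s - 3 = (s - 3)*(s^2 + 1).
Partial fraction decomposition gives [-5/(s - 3)] + [-3*s/(s^2 + 1)] + [4/(s^2 + 1)].
Invert each term: -5/(s - 3) ↔ -5e^(3t); -3·s/(s^2 + 1) ↔ -3cos(t); 4·1/(s^2 + 1) ↔ 4sin(t).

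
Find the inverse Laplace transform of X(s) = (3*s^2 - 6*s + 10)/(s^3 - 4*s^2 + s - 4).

2*exp(4*t) - 2*sin(t) + cos(t)

Factor the denominator: s^3 - 4*s^2 + s - 4 = (s - 4)*(s^2 + 1).
Partial fraction decomposition gives [2/(s - 4)] + [s/(s^2 + 1)] + [-2/(s^2 + 1)].
Invert each term: 2/(s - 4) ↔ 2e^(4t); 1·s/(s^2 + 1) ↔ cos(t); -2·1/(s^2 + 1) ↔ -2sin(t).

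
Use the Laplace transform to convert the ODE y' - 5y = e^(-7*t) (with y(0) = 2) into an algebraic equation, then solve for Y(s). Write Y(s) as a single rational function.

Take the Laplace transform of both sides.
With L{y'} = sY - y(0) = sY - 2: the LHS transforms to (s - 5)Y - (2).
The right side is L{e^(-7*t)} = 1/(s + 7).
So (s - 5)Y = 1/(s + 7) + (2).
Divide through and combine into a single rational function.

Y(s) = (2*s + 15)/(s^2 + 2*s - 35)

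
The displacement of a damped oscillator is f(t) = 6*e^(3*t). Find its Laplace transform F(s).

F(s) = 6/(s - 3)

L{6} = 6/s.
By the first shifting theorem, multiplying by e^(3t) replaces s with s - 3.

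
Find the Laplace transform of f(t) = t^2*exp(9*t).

L{e^(9t)} = 1/(s - 9).
Then apply L{t^2·g(t)} = (-1)^2 d^2/ds^2[H(s)] with H(s) = 1/(s - 9):
differentiating 2 times and applying the sign gives 2/(s - 9)^3.

2/(s - 9)^3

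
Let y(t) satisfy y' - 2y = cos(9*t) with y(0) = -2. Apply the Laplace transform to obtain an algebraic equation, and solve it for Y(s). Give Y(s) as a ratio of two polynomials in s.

Y(s) = (-2*s^2 + s - 162)/(s^3 - 2*s^2 + 81*s - 162)

Take the Laplace transform of both sides.
Using L{y'} = sY - y(0) = sY - (-2), the left side becomes (s - 2)Y - (-2).
The right side is L{cos(9*t)} = s/(s^2 + 81).
So (s - 2)Y = s/(s^2 + 81) + (-2).
Isolate Y and clear denominators.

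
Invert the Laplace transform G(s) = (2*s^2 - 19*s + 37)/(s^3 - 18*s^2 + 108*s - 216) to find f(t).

Factor the denominator: s^3 - 18*s^2 + 108*s - 216 = (s - 6)^3.
Partial fraction decomposition gives [2/(s - 6)] + [5/(s - 6)^2] + [-5/(s - 6)^3].
Invert each term: 2/(s - 6) ↔ 2e^(6t); 5/(s - 6)^2 ↔ 5t·e^(6t); -5/(s - 6)^3 ↔ (-5/2)t^2·e^(6t).

f(t) = -5*t^2*exp(6*t)/2 + 5*t*exp(6*t) + 2*exp(6*t)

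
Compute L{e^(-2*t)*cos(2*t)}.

(s + 2)/((s + 2)^2 + 4)

L{cos(2t)} = s/(s^2 + 4).
By the first shifting theorem, multiplying by e^(-2t) replaces s with s + 2.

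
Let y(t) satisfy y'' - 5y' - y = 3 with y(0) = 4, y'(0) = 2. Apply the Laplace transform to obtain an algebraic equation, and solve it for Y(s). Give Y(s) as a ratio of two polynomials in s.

Y(s) = (4*s^2 - 18*s + 3)/(s^3 - 5*s^2 - s)

Transform both sides with L{·}.
Using L{y''} = s^2 Y - s·y(0) - y'(0) and L{y'} = sY - y(0), with y(0) = 4, y'(0) = 2, the left side becomes (s^2 - 5*s - 1)Y - (4*s - 18).
The right side is L{3} = 3/s.
So (s^2 - 5*s - 1)Y = 3/s + (4*s - 18).
Solve for Y(s) and write it as one ratio of polynomials.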